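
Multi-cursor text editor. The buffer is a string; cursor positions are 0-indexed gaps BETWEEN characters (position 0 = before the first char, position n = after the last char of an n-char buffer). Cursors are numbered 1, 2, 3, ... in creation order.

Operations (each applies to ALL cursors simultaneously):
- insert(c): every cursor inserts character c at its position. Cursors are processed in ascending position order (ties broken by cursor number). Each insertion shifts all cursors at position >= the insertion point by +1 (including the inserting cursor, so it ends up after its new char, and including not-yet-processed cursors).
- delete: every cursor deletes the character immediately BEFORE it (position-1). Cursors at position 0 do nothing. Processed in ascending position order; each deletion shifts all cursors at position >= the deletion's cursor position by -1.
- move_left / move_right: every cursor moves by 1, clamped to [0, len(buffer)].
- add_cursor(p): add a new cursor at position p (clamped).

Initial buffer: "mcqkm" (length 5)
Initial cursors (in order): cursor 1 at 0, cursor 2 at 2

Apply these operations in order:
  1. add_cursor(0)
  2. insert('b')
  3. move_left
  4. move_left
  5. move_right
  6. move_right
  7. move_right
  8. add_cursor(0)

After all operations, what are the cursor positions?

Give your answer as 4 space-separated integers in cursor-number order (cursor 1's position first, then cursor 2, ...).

After op 1 (add_cursor(0)): buffer="mcqkm" (len 5), cursors c1@0 c3@0 c2@2, authorship .....
After op 2 (insert('b')): buffer="bbmcbqkm" (len 8), cursors c1@2 c3@2 c2@5, authorship 13..2...
After op 3 (move_left): buffer="bbmcbqkm" (len 8), cursors c1@1 c3@1 c2@4, authorship 13..2...
After op 4 (move_left): buffer="bbmcbqkm" (len 8), cursors c1@0 c3@0 c2@3, authorship 13..2...
After op 5 (move_right): buffer="bbmcbqkm" (len 8), cursors c1@1 c3@1 c2@4, authorship 13..2...
After op 6 (move_right): buffer="bbmcbqkm" (len 8), cursors c1@2 c3@2 c2@5, authorship 13..2...
After op 7 (move_right): buffer="bbmcbqkm" (len 8), cursors c1@3 c3@3 c2@6, authorship 13..2...
After op 8 (add_cursor(0)): buffer="bbmcbqkm" (len 8), cursors c4@0 c1@3 c3@3 c2@6, authorship 13..2...

Answer: 3 6 3 0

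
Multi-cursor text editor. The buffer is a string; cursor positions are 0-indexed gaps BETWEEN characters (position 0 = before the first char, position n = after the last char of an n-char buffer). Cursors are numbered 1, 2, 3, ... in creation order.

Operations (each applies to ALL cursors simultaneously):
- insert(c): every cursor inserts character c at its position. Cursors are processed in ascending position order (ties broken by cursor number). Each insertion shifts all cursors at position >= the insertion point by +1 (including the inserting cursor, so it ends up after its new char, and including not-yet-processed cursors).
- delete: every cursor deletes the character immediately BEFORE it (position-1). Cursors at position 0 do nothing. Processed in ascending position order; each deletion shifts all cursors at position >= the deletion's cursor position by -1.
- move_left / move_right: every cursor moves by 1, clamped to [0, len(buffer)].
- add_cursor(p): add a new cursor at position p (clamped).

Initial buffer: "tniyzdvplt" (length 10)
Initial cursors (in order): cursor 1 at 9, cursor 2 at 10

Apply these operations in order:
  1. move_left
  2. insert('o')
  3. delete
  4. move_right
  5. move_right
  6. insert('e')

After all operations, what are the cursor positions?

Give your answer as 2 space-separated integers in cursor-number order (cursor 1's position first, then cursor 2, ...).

Answer: 12 12

Derivation:
After op 1 (move_left): buffer="tniyzdvplt" (len 10), cursors c1@8 c2@9, authorship ..........
After op 2 (insert('o')): buffer="tniyzdvpolot" (len 12), cursors c1@9 c2@11, authorship ........1.2.
After op 3 (delete): buffer="tniyzdvplt" (len 10), cursors c1@8 c2@9, authorship ..........
After op 4 (move_right): buffer="tniyzdvplt" (len 10), cursors c1@9 c2@10, authorship ..........
After op 5 (move_right): buffer="tniyzdvplt" (len 10), cursors c1@10 c2@10, authorship ..........
After op 6 (insert('e')): buffer="tniyzdvpltee" (len 12), cursors c1@12 c2@12, authorship ..........12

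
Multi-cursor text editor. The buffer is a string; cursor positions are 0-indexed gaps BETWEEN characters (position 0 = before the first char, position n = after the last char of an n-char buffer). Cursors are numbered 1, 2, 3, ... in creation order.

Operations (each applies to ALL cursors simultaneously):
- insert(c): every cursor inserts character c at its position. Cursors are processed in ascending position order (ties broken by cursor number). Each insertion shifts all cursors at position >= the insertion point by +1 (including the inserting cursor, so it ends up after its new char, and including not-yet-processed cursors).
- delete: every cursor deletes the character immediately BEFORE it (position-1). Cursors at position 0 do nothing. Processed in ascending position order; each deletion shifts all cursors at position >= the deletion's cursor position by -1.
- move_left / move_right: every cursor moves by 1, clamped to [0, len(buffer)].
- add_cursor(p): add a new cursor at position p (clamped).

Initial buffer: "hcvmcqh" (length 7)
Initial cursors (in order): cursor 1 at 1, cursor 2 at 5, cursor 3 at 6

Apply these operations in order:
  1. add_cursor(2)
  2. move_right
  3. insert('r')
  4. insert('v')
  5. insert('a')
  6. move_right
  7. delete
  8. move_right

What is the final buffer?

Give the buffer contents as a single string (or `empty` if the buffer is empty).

Answer: hcrvarvacqrvarv

Derivation:
After op 1 (add_cursor(2)): buffer="hcvmcqh" (len 7), cursors c1@1 c4@2 c2@5 c3@6, authorship .......
After op 2 (move_right): buffer="hcvmcqh" (len 7), cursors c1@2 c4@3 c2@6 c3@7, authorship .......
After op 3 (insert('r')): buffer="hcrvrmcqrhr" (len 11), cursors c1@3 c4@5 c2@9 c3@11, authorship ..1.4...2.3
After op 4 (insert('v')): buffer="hcrvvrvmcqrvhrv" (len 15), cursors c1@4 c4@7 c2@12 c3@15, authorship ..11.44...22.33
After op 5 (insert('a')): buffer="hcrvavrvamcqrvahrva" (len 19), cursors c1@5 c4@9 c2@15 c3@19, authorship ..111.444...222.333
After op 6 (move_right): buffer="hcrvavrvamcqrvahrva" (len 19), cursors c1@6 c4@10 c2@16 c3@19, authorship ..111.444...222.333
After op 7 (delete): buffer="hcrvarvacqrvarv" (len 15), cursors c1@5 c4@8 c2@13 c3@15, authorship ..111444..22233
After op 8 (move_right): buffer="hcrvarvacqrvarv" (len 15), cursors c1@6 c4@9 c2@14 c3@15, authorship ..111444..22233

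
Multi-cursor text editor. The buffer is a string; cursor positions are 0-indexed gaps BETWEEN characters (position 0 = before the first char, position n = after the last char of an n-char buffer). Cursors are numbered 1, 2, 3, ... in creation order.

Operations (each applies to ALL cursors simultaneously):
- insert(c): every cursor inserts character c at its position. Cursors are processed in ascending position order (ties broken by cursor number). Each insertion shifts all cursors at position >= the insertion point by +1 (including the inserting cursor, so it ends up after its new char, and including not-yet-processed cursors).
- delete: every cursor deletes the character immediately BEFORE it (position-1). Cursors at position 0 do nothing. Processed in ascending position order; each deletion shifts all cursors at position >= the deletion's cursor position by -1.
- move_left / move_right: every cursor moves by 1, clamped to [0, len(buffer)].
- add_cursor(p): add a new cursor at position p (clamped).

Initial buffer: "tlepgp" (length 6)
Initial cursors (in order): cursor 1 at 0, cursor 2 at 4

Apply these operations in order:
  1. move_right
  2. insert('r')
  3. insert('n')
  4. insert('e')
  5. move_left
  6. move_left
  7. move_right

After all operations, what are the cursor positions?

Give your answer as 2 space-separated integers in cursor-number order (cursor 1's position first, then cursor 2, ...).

Answer: 3 10

Derivation:
After op 1 (move_right): buffer="tlepgp" (len 6), cursors c1@1 c2@5, authorship ......
After op 2 (insert('r')): buffer="trlepgrp" (len 8), cursors c1@2 c2@7, authorship .1....2.
After op 3 (insert('n')): buffer="trnlepgrnp" (len 10), cursors c1@3 c2@9, authorship .11....22.
After op 4 (insert('e')): buffer="trnelepgrnep" (len 12), cursors c1@4 c2@11, authorship .111....222.
After op 5 (move_left): buffer="trnelepgrnep" (len 12), cursors c1@3 c2@10, authorship .111....222.
After op 6 (move_left): buffer="trnelepgrnep" (len 12), cursors c1@2 c2@9, authorship .111....222.
After op 7 (move_right): buffer="trnelepgrnep" (len 12), cursors c1@3 c2@10, authorship .111....222.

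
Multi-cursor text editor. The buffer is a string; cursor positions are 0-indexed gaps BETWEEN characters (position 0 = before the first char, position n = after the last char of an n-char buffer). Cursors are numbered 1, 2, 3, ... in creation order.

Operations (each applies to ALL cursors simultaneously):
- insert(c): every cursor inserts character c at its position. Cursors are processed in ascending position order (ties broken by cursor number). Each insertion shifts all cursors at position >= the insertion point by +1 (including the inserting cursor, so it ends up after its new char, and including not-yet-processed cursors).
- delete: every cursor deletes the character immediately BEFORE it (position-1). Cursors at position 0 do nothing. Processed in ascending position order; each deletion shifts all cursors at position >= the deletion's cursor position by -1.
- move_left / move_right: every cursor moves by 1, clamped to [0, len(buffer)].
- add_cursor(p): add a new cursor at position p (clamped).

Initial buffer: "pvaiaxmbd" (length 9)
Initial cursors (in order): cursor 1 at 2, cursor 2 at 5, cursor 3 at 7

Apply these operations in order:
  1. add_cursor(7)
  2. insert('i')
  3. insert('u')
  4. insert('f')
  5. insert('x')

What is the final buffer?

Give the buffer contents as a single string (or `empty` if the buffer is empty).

Answer: pviufxaiaiufxxmiiuuffxxbd

Derivation:
After op 1 (add_cursor(7)): buffer="pvaiaxmbd" (len 9), cursors c1@2 c2@5 c3@7 c4@7, authorship .........
After op 2 (insert('i')): buffer="pviaiaixmiibd" (len 13), cursors c1@3 c2@7 c3@11 c4@11, authorship ..1...2..34..
After op 3 (insert('u')): buffer="pviuaiaiuxmiiuubd" (len 17), cursors c1@4 c2@9 c3@15 c4@15, authorship ..11...22..3434..
After op 4 (insert('f')): buffer="pviufaiaiufxmiiuuffbd" (len 21), cursors c1@5 c2@11 c3@19 c4@19, authorship ..111...222..343434..
After op 5 (insert('x')): buffer="pviufxaiaiufxxmiiuuffxxbd" (len 25), cursors c1@6 c2@13 c3@23 c4@23, authorship ..1111...2222..34343434..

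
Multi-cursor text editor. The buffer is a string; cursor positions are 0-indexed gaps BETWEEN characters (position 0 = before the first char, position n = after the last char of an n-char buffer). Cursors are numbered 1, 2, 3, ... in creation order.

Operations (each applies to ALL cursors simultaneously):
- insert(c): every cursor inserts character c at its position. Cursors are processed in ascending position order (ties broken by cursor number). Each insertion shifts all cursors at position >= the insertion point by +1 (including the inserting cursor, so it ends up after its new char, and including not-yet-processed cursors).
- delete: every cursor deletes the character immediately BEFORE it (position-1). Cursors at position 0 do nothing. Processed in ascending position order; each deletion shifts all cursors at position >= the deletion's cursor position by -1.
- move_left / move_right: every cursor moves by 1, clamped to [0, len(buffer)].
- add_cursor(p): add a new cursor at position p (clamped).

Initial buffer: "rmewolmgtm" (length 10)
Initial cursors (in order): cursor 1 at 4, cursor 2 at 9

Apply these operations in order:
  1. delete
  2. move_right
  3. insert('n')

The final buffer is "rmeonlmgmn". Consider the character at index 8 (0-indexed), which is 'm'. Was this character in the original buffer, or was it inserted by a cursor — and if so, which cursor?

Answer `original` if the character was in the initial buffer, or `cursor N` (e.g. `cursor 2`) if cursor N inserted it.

Answer: original

Derivation:
After op 1 (delete): buffer="rmeolmgm" (len 8), cursors c1@3 c2@7, authorship ........
After op 2 (move_right): buffer="rmeolmgm" (len 8), cursors c1@4 c2@8, authorship ........
After op 3 (insert('n')): buffer="rmeonlmgmn" (len 10), cursors c1@5 c2@10, authorship ....1....2
Authorship (.=original, N=cursor N): . . . . 1 . . . . 2
Index 8: author = original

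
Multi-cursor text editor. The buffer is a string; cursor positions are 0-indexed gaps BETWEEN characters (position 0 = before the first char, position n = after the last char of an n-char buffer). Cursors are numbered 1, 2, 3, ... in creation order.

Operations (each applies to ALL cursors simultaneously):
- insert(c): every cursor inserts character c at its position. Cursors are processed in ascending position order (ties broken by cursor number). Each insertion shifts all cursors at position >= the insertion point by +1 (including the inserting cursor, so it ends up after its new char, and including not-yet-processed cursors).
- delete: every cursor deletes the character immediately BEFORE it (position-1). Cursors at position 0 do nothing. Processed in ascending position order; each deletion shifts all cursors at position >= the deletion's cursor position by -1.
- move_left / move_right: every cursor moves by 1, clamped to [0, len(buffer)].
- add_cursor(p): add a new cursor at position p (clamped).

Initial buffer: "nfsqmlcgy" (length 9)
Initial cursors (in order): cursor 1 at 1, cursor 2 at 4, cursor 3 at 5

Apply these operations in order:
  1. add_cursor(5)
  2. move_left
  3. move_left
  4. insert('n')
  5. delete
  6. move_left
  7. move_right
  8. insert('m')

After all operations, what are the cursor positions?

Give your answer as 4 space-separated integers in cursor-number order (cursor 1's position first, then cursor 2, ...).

Answer: 2 4 7 7

Derivation:
After op 1 (add_cursor(5)): buffer="nfsqmlcgy" (len 9), cursors c1@1 c2@4 c3@5 c4@5, authorship .........
After op 2 (move_left): buffer="nfsqmlcgy" (len 9), cursors c1@0 c2@3 c3@4 c4@4, authorship .........
After op 3 (move_left): buffer="nfsqmlcgy" (len 9), cursors c1@0 c2@2 c3@3 c4@3, authorship .........
After op 4 (insert('n')): buffer="nnfnsnnqmlcgy" (len 13), cursors c1@1 c2@4 c3@7 c4@7, authorship 1..2.34......
After op 5 (delete): buffer="nfsqmlcgy" (len 9), cursors c1@0 c2@2 c3@3 c4@3, authorship .........
After op 6 (move_left): buffer="nfsqmlcgy" (len 9), cursors c1@0 c2@1 c3@2 c4@2, authorship .........
After op 7 (move_right): buffer="nfsqmlcgy" (len 9), cursors c1@1 c2@2 c3@3 c4@3, authorship .........
After op 8 (insert('m')): buffer="nmfmsmmqmlcgy" (len 13), cursors c1@2 c2@4 c3@7 c4@7, authorship .1.2.34......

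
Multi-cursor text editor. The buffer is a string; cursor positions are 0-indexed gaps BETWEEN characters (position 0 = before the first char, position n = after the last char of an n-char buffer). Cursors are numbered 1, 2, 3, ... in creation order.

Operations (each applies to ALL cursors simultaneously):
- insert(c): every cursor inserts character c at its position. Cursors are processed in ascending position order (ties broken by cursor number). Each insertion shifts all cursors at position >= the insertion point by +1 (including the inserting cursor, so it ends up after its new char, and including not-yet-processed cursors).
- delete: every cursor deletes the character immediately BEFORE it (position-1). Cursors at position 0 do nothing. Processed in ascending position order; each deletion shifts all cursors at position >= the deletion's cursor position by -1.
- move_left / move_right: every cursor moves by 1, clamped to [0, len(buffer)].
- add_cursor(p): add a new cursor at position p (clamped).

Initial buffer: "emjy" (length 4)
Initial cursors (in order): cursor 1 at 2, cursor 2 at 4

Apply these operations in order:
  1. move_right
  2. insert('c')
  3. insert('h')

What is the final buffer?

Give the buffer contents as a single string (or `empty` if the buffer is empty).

Answer: emjchych

Derivation:
After op 1 (move_right): buffer="emjy" (len 4), cursors c1@3 c2@4, authorship ....
After op 2 (insert('c')): buffer="emjcyc" (len 6), cursors c1@4 c2@6, authorship ...1.2
After op 3 (insert('h')): buffer="emjchych" (len 8), cursors c1@5 c2@8, authorship ...11.22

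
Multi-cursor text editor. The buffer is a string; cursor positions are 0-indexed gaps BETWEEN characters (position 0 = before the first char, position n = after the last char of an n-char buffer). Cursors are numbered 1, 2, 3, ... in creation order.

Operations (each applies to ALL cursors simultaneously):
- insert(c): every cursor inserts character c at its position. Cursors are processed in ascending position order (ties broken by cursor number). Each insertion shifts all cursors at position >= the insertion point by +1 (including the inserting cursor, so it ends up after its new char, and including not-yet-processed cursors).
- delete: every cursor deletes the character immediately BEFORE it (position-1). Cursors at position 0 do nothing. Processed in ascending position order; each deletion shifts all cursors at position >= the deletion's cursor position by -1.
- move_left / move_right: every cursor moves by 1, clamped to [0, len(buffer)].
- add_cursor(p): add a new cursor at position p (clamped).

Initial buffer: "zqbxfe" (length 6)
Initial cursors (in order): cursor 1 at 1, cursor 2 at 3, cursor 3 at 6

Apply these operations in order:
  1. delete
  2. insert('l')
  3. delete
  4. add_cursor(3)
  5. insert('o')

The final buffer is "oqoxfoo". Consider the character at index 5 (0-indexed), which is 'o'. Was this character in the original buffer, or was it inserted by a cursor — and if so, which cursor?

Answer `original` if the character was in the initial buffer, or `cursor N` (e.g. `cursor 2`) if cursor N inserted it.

After op 1 (delete): buffer="qxf" (len 3), cursors c1@0 c2@1 c3@3, authorship ...
After op 2 (insert('l')): buffer="lqlxfl" (len 6), cursors c1@1 c2@3 c3@6, authorship 1.2..3
After op 3 (delete): buffer="qxf" (len 3), cursors c1@0 c2@1 c3@3, authorship ...
After op 4 (add_cursor(3)): buffer="qxf" (len 3), cursors c1@0 c2@1 c3@3 c4@3, authorship ...
After op 5 (insert('o')): buffer="oqoxfoo" (len 7), cursors c1@1 c2@3 c3@7 c4@7, authorship 1.2..34
Authorship (.=original, N=cursor N): 1 . 2 . . 3 4
Index 5: author = 3

Answer: cursor 3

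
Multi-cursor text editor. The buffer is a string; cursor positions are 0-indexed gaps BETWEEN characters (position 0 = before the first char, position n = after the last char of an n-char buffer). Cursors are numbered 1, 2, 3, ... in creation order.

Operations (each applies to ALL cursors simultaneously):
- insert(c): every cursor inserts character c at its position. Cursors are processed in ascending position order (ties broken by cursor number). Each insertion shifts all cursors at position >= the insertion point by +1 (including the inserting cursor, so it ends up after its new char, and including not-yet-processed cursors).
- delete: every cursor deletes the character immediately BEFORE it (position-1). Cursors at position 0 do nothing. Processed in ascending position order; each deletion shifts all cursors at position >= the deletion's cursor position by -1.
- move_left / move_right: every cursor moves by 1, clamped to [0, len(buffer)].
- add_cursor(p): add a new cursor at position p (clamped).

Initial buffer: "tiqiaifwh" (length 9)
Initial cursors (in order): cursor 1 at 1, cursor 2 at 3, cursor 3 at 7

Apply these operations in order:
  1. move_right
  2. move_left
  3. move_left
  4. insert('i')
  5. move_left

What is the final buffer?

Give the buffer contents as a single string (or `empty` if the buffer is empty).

After op 1 (move_right): buffer="tiqiaifwh" (len 9), cursors c1@2 c2@4 c3@8, authorship .........
After op 2 (move_left): buffer="tiqiaifwh" (len 9), cursors c1@1 c2@3 c3@7, authorship .........
After op 3 (move_left): buffer="tiqiaifwh" (len 9), cursors c1@0 c2@2 c3@6, authorship .........
After op 4 (insert('i')): buffer="itiiqiaiifwh" (len 12), cursors c1@1 c2@4 c3@9, authorship 1..2....3...
After op 5 (move_left): buffer="itiiqiaiifwh" (len 12), cursors c1@0 c2@3 c3@8, authorship 1..2....3...

Answer: itiiqiaiifwh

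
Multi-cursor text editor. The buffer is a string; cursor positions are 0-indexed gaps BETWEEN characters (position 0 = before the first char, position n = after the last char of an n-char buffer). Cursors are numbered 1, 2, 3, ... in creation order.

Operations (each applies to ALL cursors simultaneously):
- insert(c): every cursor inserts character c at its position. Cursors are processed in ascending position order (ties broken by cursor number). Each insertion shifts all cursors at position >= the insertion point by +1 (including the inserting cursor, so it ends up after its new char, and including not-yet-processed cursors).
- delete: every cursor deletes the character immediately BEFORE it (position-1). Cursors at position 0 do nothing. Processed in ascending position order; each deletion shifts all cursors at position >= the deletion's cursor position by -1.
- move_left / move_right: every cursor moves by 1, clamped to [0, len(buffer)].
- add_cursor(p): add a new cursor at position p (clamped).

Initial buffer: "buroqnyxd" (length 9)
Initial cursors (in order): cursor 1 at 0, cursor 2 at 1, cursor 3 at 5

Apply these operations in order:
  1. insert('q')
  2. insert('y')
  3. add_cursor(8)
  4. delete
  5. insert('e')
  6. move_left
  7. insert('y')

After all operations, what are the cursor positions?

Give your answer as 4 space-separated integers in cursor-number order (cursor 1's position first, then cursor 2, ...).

After op 1 (insert('q')): buffer="qbquroqqnyxd" (len 12), cursors c1@1 c2@3 c3@8, authorship 1.2....3....
After op 2 (insert('y')): buffer="qybqyuroqqynyxd" (len 15), cursors c1@2 c2@5 c3@11, authorship 11.22....33....
After op 3 (add_cursor(8)): buffer="qybqyuroqqynyxd" (len 15), cursors c1@2 c2@5 c4@8 c3@11, authorship 11.22....33....
After op 4 (delete): buffer="qbqurqqnyxd" (len 11), cursors c1@1 c2@3 c4@5 c3@7, authorship 1.2...3....
After op 5 (insert('e')): buffer="qebqeureqqenyxd" (len 15), cursors c1@2 c2@5 c4@8 c3@11, authorship 11.22..4.33....
After op 6 (move_left): buffer="qebqeureqqenyxd" (len 15), cursors c1@1 c2@4 c4@7 c3@10, authorship 11.22..4.33....
After op 7 (insert('y')): buffer="qyebqyeuryeqqyenyxd" (len 19), cursors c1@2 c2@6 c4@10 c3@14, authorship 111.222..44.333....

Answer: 2 6 14 10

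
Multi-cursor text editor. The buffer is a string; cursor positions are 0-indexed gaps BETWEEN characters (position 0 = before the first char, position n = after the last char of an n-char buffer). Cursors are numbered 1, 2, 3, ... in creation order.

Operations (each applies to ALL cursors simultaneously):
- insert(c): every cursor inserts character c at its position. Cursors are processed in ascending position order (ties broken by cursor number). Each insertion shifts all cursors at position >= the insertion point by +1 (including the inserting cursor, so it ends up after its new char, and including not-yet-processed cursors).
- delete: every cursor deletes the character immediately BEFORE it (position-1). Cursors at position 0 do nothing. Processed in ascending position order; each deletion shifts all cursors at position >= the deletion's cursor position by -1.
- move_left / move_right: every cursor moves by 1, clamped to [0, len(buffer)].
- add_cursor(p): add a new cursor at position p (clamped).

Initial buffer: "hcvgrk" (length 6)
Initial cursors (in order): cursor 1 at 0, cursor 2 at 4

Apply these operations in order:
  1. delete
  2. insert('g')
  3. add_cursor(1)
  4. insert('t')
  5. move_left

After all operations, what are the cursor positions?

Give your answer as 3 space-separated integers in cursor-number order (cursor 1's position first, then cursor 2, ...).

Answer: 2 7 2

Derivation:
After op 1 (delete): buffer="hcvrk" (len 5), cursors c1@0 c2@3, authorship .....
After op 2 (insert('g')): buffer="ghcvgrk" (len 7), cursors c1@1 c2@5, authorship 1...2..
After op 3 (add_cursor(1)): buffer="ghcvgrk" (len 7), cursors c1@1 c3@1 c2@5, authorship 1...2..
After op 4 (insert('t')): buffer="gtthcvgtrk" (len 10), cursors c1@3 c3@3 c2@8, authorship 113...22..
After op 5 (move_left): buffer="gtthcvgtrk" (len 10), cursors c1@2 c3@2 c2@7, authorship 113...22..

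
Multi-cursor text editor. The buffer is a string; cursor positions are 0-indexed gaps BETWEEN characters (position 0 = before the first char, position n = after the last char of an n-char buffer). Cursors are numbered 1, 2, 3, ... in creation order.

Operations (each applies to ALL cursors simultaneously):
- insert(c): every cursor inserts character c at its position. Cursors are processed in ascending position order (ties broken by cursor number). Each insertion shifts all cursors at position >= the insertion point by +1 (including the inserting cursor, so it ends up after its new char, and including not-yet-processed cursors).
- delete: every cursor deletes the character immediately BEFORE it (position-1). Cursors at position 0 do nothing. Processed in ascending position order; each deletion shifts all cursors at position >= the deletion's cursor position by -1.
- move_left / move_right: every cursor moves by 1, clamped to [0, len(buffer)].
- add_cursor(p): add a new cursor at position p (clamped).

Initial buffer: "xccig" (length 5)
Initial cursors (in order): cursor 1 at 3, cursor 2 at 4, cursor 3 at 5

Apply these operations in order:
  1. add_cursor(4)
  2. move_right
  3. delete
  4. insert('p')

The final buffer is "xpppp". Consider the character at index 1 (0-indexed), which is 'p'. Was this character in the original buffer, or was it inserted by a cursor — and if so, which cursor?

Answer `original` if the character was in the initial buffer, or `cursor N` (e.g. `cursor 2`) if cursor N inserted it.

After op 1 (add_cursor(4)): buffer="xccig" (len 5), cursors c1@3 c2@4 c4@4 c3@5, authorship .....
After op 2 (move_right): buffer="xccig" (len 5), cursors c1@4 c2@5 c3@5 c4@5, authorship .....
After op 3 (delete): buffer="x" (len 1), cursors c1@1 c2@1 c3@1 c4@1, authorship .
After op 4 (insert('p')): buffer="xpppp" (len 5), cursors c1@5 c2@5 c3@5 c4@5, authorship .1234
Authorship (.=original, N=cursor N): . 1 2 3 4
Index 1: author = 1

Answer: cursor 1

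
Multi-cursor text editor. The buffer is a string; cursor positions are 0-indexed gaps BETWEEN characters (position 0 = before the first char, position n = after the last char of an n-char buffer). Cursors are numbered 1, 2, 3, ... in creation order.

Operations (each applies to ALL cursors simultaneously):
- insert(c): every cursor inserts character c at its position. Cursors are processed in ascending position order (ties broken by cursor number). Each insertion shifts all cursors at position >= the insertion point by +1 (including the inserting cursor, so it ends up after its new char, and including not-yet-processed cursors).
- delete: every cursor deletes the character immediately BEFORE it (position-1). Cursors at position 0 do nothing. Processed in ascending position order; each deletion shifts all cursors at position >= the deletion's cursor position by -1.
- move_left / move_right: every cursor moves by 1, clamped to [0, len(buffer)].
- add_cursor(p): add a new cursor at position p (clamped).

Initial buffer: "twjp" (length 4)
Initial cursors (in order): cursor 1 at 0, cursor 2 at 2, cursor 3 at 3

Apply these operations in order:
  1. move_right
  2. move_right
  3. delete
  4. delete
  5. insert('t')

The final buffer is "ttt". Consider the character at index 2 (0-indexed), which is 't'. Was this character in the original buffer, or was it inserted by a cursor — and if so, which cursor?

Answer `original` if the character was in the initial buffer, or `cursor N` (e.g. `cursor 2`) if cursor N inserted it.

Answer: cursor 3

Derivation:
After op 1 (move_right): buffer="twjp" (len 4), cursors c1@1 c2@3 c3@4, authorship ....
After op 2 (move_right): buffer="twjp" (len 4), cursors c1@2 c2@4 c3@4, authorship ....
After op 3 (delete): buffer="t" (len 1), cursors c1@1 c2@1 c3@1, authorship .
After op 4 (delete): buffer="" (len 0), cursors c1@0 c2@0 c3@0, authorship 
After op 5 (insert('t')): buffer="ttt" (len 3), cursors c1@3 c2@3 c3@3, authorship 123
Authorship (.=original, N=cursor N): 1 2 3
Index 2: author = 3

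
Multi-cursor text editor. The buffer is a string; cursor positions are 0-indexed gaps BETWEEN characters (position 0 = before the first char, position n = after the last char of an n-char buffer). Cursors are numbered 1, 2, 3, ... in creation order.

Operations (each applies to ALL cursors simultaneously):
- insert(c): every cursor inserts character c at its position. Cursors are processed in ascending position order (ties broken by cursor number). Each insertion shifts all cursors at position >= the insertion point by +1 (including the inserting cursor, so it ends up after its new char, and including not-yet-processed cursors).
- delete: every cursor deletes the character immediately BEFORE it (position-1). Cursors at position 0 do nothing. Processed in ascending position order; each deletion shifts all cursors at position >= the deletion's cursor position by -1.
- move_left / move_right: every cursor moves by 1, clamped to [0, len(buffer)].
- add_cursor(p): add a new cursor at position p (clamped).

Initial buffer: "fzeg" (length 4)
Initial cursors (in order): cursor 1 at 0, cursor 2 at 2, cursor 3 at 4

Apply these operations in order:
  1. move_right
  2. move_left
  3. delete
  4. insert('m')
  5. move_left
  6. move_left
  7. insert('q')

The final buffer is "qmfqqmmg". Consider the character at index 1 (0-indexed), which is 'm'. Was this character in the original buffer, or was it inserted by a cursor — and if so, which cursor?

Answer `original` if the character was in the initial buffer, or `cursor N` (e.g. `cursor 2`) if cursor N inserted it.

After op 1 (move_right): buffer="fzeg" (len 4), cursors c1@1 c2@3 c3@4, authorship ....
After op 2 (move_left): buffer="fzeg" (len 4), cursors c1@0 c2@2 c3@3, authorship ....
After op 3 (delete): buffer="fg" (len 2), cursors c1@0 c2@1 c3@1, authorship ..
After op 4 (insert('m')): buffer="mfmmg" (len 5), cursors c1@1 c2@4 c3@4, authorship 1.23.
After op 5 (move_left): buffer="mfmmg" (len 5), cursors c1@0 c2@3 c3@3, authorship 1.23.
After op 6 (move_left): buffer="mfmmg" (len 5), cursors c1@0 c2@2 c3@2, authorship 1.23.
After op 7 (insert('q')): buffer="qmfqqmmg" (len 8), cursors c1@1 c2@5 c3@5, authorship 11.2323.
Authorship (.=original, N=cursor N): 1 1 . 2 3 2 3 .
Index 1: author = 1

Answer: cursor 1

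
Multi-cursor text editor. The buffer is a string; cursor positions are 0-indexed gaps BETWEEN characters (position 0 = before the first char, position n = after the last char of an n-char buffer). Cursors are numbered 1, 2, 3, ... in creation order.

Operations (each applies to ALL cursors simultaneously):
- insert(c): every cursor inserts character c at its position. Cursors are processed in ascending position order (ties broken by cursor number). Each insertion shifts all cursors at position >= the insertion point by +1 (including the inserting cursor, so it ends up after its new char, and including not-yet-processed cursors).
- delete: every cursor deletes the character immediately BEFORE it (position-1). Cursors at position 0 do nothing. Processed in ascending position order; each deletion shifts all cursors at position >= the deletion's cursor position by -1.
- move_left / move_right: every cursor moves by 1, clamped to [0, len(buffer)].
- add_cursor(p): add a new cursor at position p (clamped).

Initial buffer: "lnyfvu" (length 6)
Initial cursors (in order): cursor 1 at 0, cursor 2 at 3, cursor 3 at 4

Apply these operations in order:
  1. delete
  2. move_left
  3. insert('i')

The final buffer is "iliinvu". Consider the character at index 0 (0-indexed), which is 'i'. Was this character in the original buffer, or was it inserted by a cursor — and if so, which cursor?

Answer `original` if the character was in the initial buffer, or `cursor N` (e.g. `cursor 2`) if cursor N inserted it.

After op 1 (delete): buffer="lnvu" (len 4), cursors c1@0 c2@2 c3@2, authorship ....
After op 2 (move_left): buffer="lnvu" (len 4), cursors c1@0 c2@1 c3@1, authorship ....
After op 3 (insert('i')): buffer="iliinvu" (len 7), cursors c1@1 c2@4 c3@4, authorship 1.23...
Authorship (.=original, N=cursor N): 1 . 2 3 . . .
Index 0: author = 1

Answer: cursor 1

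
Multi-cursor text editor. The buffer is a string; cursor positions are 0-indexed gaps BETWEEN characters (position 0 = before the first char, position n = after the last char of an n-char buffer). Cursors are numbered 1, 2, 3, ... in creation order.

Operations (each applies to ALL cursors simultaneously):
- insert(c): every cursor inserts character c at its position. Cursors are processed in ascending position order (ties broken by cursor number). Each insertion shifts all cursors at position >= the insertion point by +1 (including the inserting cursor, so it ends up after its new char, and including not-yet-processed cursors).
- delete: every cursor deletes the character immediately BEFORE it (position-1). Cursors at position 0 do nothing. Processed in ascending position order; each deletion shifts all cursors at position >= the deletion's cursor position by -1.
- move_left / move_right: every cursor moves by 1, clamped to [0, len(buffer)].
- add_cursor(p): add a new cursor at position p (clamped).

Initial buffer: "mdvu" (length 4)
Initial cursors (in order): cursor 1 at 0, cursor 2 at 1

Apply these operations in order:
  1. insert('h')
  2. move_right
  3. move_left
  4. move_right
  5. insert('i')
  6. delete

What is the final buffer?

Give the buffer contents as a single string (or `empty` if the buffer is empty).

After op 1 (insert('h')): buffer="hmhdvu" (len 6), cursors c1@1 c2@3, authorship 1.2...
After op 2 (move_right): buffer="hmhdvu" (len 6), cursors c1@2 c2@4, authorship 1.2...
After op 3 (move_left): buffer="hmhdvu" (len 6), cursors c1@1 c2@3, authorship 1.2...
After op 4 (move_right): buffer="hmhdvu" (len 6), cursors c1@2 c2@4, authorship 1.2...
After op 5 (insert('i')): buffer="hmihdivu" (len 8), cursors c1@3 c2@6, authorship 1.12.2..
After op 6 (delete): buffer="hmhdvu" (len 6), cursors c1@2 c2@4, authorship 1.2...

Answer: hmhdvu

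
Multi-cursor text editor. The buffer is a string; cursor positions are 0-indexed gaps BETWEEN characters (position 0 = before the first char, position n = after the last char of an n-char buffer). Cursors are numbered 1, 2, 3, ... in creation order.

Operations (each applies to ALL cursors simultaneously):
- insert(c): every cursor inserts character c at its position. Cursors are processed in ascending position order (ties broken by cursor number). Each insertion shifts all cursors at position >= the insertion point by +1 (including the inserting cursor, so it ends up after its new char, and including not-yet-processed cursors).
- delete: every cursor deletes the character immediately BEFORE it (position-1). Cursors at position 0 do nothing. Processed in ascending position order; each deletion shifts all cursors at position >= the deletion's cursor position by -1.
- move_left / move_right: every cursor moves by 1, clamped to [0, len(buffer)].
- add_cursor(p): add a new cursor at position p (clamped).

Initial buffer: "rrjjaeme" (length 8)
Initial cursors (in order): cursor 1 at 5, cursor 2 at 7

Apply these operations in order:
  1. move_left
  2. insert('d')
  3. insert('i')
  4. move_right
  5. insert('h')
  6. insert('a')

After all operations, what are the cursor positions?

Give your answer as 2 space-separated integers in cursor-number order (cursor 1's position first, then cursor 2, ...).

After op 1 (move_left): buffer="rrjjaeme" (len 8), cursors c1@4 c2@6, authorship ........
After op 2 (insert('d')): buffer="rrjjdaedme" (len 10), cursors c1@5 c2@8, authorship ....1..2..
After op 3 (insert('i')): buffer="rrjjdiaedime" (len 12), cursors c1@6 c2@10, authorship ....11..22..
After op 4 (move_right): buffer="rrjjdiaedime" (len 12), cursors c1@7 c2@11, authorship ....11..22..
After op 5 (insert('h')): buffer="rrjjdiahedimhe" (len 14), cursors c1@8 c2@13, authorship ....11.1.22.2.
After op 6 (insert('a')): buffer="rrjjdiahaedimhae" (len 16), cursors c1@9 c2@15, authorship ....11.11.22.22.

Answer: 9 15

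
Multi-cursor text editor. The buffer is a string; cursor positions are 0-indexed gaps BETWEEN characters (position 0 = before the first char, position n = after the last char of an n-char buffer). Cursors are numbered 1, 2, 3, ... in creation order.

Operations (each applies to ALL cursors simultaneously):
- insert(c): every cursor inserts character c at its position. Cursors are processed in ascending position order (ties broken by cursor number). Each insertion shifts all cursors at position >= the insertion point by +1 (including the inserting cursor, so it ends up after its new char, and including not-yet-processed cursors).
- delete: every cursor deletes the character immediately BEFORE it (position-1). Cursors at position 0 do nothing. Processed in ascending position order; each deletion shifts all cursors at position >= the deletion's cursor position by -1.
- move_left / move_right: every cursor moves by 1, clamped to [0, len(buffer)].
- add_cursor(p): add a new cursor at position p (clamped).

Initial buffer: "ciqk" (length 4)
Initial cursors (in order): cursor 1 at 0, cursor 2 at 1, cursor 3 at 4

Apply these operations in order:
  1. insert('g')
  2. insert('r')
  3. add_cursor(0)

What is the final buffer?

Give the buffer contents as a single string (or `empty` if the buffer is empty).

Answer: grcgriqkgr

Derivation:
After op 1 (insert('g')): buffer="gcgiqkg" (len 7), cursors c1@1 c2@3 c3@7, authorship 1.2...3
After op 2 (insert('r')): buffer="grcgriqkgr" (len 10), cursors c1@2 c2@5 c3@10, authorship 11.22...33
After op 3 (add_cursor(0)): buffer="grcgriqkgr" (len 10), cursors c4@0 c1@2 c2@5 c3@10, authorship 11.22...33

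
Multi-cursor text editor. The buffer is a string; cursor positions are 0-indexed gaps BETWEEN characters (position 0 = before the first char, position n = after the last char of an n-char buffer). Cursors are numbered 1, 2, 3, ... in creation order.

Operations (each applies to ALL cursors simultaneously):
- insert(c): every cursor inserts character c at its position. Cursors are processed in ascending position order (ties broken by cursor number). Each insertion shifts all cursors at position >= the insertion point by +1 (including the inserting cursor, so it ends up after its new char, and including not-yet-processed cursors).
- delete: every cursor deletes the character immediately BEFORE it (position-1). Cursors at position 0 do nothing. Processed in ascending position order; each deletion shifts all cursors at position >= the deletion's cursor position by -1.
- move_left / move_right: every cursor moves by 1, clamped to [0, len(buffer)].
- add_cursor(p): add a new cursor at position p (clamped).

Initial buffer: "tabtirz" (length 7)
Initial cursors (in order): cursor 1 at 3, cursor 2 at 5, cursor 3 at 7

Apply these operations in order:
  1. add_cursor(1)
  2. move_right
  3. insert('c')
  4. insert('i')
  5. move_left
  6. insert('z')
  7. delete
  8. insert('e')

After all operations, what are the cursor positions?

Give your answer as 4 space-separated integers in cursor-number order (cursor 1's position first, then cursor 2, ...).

Answer: 9 14 18 4

Derivation:
After op 1 (add_cursor(1)): buffer="tabtirz" (len 7), cursors c4@1 c1@3 c2@5 c3@7, authorship .......
After op 2 (move_right): buffer="tabtirz" (len 7), cursors c4@2 c1@4 c2@6 c3@7, authorship .......
After op 3 (insert('c')): buffer="tacbtcirczc" (len 11), cursors c4@3 c1@6 c2@9 c3@11, authorship ..4..1..2.3
After op 4 (insert('i')): buffer="tacibtciircizci" (len 15), cursors c4@4 c1@8 c2@12 c3@15, authorship ..44..11..22.33
After op 5 (move_left): buffer="tacibtciircizci" (len 15), cursors c4@3 c1@7 c2@11 c3@14, authorship ..44..11..22.33
After op 6 (insert('z')): buffer="taczibtcziirczizczi" (len 19), cursors c4@4 c1@9 c2@14 c3@18, authorship ..444..111..222.333
After op 7 (delete): buffer="tacibtciircizci" (len 15), cursors c4@3 c1@7 c2@11 c3@14, authorship ..44..11..22.33
After op 8 (insert('e')): buffer="taceibtceiirceizcei" (len 19), cursors c4@4 c1@9 c2@14 c3@18, authorship ..444..111..222.333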